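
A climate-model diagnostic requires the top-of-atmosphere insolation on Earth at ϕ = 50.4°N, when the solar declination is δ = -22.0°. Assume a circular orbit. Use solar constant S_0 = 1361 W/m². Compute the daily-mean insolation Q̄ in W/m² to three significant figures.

Q̄ ≈ 90.8 W/m²

cos h₀ = −tan(+50.4°) tan(-22.000°) = 0.4884, h₀ = 1.0606 rad.
Bracket: h₀ sin ϕ sin δ + cos ϕ cos δ sin h₀ = 1.0606×0.77051×-0.37461 + 0.63742×0.92718×0.87263 = -0.306132 + 0.515727 = 0.209595.
Q̄ = (S_0/π) × [bracket] = (1361/π) × 0.209595 = 90.80 W/m².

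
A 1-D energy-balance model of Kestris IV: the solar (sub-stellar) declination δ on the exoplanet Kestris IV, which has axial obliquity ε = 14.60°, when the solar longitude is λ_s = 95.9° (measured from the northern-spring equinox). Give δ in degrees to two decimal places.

δ = +14.52°

sin δ = sin ε · sin λ_s = sin 14.60° × sin 95.9° = 0.250734.
δ = arcsin(0.250734) = +14.52°.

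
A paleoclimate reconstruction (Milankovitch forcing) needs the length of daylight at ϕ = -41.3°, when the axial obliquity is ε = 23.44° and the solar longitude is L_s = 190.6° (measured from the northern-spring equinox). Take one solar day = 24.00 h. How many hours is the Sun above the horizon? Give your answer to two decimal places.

12.49 h

Solar declination: sin δ = sin ε · sin L_s = sin 23.44° × sin 190.6° = -0.07317, so δ = -4.196°.
cos h₀ = −tan ϕ · tan δ = −tan(-41.3°) × tan(-4.196°) = -0.0645, so h₀ = 1.6353 rad = 93.70°.
Daylight = 2h₀/(2π) × 24.00 h = (1.6353/π) × 24.00 = 12.49 h.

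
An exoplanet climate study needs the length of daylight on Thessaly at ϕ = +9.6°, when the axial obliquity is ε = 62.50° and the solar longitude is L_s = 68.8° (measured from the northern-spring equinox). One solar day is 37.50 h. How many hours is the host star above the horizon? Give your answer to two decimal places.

Solar declination: sin δ = sin ε · sin L_s = sin 62.50° × sin 68.8° = 0.82698, so δ = +55.790°.
cos h₀ = −tan ϕ · tan δ = −tan(+9.6°) × tan(+55.790°) = -0.2488, so h₀ = 1.8222 rad = 104.41°.
Daylight = 2h₀/(2π) × 37.50 h = (1.8222/π) × 37.50 = 21.75 h.

21.75 h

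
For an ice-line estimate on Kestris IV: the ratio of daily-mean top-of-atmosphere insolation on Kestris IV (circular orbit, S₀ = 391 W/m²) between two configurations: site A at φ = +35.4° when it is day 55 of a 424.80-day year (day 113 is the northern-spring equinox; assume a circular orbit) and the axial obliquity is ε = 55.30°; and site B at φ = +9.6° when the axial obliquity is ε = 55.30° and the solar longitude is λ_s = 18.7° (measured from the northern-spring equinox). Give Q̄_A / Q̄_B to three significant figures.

Q̄_A / Q̄_B ≈ 0.173

— Configuration A (φ=+35.4°):
Solar longitude: λ_s = 360° × (55 − 113)/424.80 = -49.153°, i.e. -49.153° + 360° = 310.847°.
sin δ = sin 55.30° × sin 310.847° = -0.62191, so δ = -38.456°.
cos H₀ = −tan(+35.4°) tan(-38.456°) = 0.5644, H₀ = 0.9711 rad.
Bracket: H₀ sin φ sin δ + cos φ cos δ sin H₀ = 0.9711×0.57928×-0.62191 + 0.81513×0.78309×0.82550 = -0.349849 + 0.526933 = 0.177084.
Q̄ = (S₀/π) × [bracket] = (391/π) × 0.177084 = 22.040 W/m².
— Configuration B (φ=+9.6°):
Solar declination: sin δ = sin ε · sin λ_s = sin 55.30° × sin 18.7° = 0.26359, so δ = +15.283°.
cos H₀ = −tan(+9.6°) tan(+15.283°) = -0.0462, H₀ = 1.6170 rad.
Bracket: H₀ sin φ sin δ + cos φ cos δ sin H₀ = 1.6170×0.16677×0.26359 + 0.98600×0.96463×0.99893 = 0.071082 + 0.950107 = 1.021189.
Q̄ = (S₀/π) × [bracket] = (391/π) × 1.021189 = 127.10 W/m².
Ratio Q̄_A / Q̄_B = 22.040 / 127.10 = 0.1734.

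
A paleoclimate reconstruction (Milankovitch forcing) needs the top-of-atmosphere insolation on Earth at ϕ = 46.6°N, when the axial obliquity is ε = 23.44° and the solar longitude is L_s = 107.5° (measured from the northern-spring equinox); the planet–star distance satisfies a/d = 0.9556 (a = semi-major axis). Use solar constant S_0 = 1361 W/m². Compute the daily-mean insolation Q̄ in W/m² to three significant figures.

Q̄ ≈ 447 W/m²

Solar declination: sin δ = sin ε · sin L_s = sin 23.44° × sin 107.5° = 0.37938, so δ = +22.295°.
cos h₀ = −tan(+46.6°) tan(+22.295°) = -0.4336, h₀ = 2.0193 rad.
Bracket: h₀ sin ϕ sin δ + cos ϕ cos δ sin h₀ = 2.0193×0.72657×0.37938 + 0.68709×0.92524×0.90111 = 0.556612 + 0.572856 = 1.129468.
Inverse-square distance factor (a/d)² = 0.9556² = 0.913171.
Q̄ = (S_0/π) × 0.913171 × [bracket] = (1361/π) × 0.913171 × 1.129468 = 446.8 W/m².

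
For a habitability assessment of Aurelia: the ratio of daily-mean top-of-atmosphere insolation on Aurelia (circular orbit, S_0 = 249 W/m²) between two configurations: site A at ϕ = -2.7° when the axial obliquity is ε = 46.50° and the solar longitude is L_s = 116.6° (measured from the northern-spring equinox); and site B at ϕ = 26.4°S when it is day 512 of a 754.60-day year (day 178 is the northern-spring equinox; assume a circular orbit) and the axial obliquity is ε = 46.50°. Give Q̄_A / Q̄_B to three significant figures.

— Configuration A (ϕ=-2.7°):
Solar declination: sin δ = sin ε · sin L_s = sin 46.50° × sin 116.6° = 0.64860, so δ = +40.436°.
cos h₀ = −tan(-2.7°) tan(+40.436°) = 0.0402, h₀ = 1.5306 rad.
Bracket: h₀ sin ϕ sin δ + cos ϕ cos δ sin h₀ = 1.5306×-0.04711×0.64860 + 0.99889×0.76113×0.99919 = -0.046768 + 0.759669 = 0.712901.
Q̄ = (S_0/π) × [bracket] = (249/π) × 0.712901 = 56.504 W/m².
— Configuration B (ϕ=-26.4°):
Solar longitude: L_s = 360° × (512 − 178)/754.60 = 159.343°.
sin δ = sin 46.50° × sin 159.343° = 0.25590, so δ = +14.827°.
cos h₀ = −tan(-26.4°) tan(+14.827°) = 0.1314, h₀ = 1.4390 rad.
Bracket: h₀ sin ϕ sin δ + cos ϕ cos δ sin h₀ = 1.4390×-0.44464×0.25590 + 0.89571×0.96670×0.99133 = -0.163734 + 0.858376 = 0.694642.
Q̄ = (S_0/π) × [bracket] = (249/π) × 0.694642 = 55.057 W/m².
Ratio Q̄_A / Q̄_B = 56.504 / 55.057 = 1.026.

Q̄_A / Q̄_B ≈ 1.03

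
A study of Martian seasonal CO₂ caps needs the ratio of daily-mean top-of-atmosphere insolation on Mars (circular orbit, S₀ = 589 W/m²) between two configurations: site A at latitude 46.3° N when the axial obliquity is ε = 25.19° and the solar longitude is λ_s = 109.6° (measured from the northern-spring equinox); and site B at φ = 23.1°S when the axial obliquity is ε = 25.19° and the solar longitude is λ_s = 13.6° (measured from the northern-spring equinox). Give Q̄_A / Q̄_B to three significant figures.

— Configuration A (φ=+46.3°):
Solar declination: sin δ = sin ε · sin λ_s = sin 25.19° × sin 109.6° = 0.40096, so δ = +23.638°.
cos H₀ = −tan(+46.3°) tan(+23.638°) = -0.4580, H₀ = 2.0466 rad.
Bracket: H₀ sin φ sin δ + cos φ cos δ sin H₀ = 2.0466×0.72297×0.40096 + 0.69088×0.91610×0.88895 = 0.593273 + 0.562630 = 1.155903.
Q̄ = (S₀/π) × [bracket] = (589/π) × 1.155903 = 216.71 W/m².
— Configuration B (φ=-23.1°):
Solar declination: sin δ = sin ε · sin λ_s = sin 25.19° × sin 13.6° = 0.10008, so δ = +5.744°.
cos H₀ = −tan(-23.1°) tan(+5.744°) = 0.0429, H₀ = 1.5279 rad.
Bracket: H₀ sin φ sin δ + cos φ cos δ sin H₀ = 1.5279×-0.39234×0.10008 + 0.91982×0.99498×0.99908 = -0.059994 + 0.914361 = 0.854367.
Q̄ = (S₀/π) × [bracket] = (589/π) × 0.854367 = 160.18 W/m².
Ratio Q̄_A / Q̄_B = 216.71 / 160.18 = 1.353.

Q̄_A / Q̄_B ≈ 1.35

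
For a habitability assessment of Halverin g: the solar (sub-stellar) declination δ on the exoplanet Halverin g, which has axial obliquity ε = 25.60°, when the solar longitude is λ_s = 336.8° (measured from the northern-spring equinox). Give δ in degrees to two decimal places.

sin δ = sin ε · sin λ_s = sin 25.60° × sin 336.8° = -0.170217.
δ = arcsin(-0.170217) = -9.80°.

δ = -9.80°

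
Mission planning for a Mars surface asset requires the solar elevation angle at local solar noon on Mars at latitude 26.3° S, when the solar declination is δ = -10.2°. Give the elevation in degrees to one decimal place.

At local noon the hour angle is zero, so the zenith angle equals |φ − δ| = |-26.3° − (-10.200°)| = 16.100°.
Elevation = 90° − 16.100° = 73.9°.

73.9°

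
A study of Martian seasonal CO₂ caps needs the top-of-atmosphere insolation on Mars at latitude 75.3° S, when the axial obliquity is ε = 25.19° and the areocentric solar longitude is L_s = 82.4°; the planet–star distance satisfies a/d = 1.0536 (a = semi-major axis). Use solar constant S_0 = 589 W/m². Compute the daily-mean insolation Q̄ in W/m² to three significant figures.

sin δ = sin 25.19° × sin 82.4° = 0.42188, so δ = +24.953°.
cos h₀ = −tan(-75.3°) tan(+24.953°) = 1.7737 ≥ 1 ⇒ polar night, h₀ = 0 and Q̄ = 0.
Inverse-square distance factor (a/d)² = 1.0536² = 1.110073.

Q̄ ≈ 0.00 W/m²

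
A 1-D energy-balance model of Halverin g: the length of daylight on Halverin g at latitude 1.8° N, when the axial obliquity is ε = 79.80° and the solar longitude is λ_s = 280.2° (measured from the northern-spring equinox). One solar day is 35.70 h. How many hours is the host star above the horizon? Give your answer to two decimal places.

Solar declination: sin δ = sin ε · sin λ_s = sin 79.80° × sin 280.2° = -0.96864, so δ = -75.613°.
cos H₀ = −tan φ · tan δ = −tan(+1.8°) × tan(-75.613°) = 0.1225, so H₀ = 1.4480 rad = 82.96°.
Daylight = 2H₀/(2π) × 35.70 h = (1.4480/π) × 35.70 = 16.45 h.

16.45 h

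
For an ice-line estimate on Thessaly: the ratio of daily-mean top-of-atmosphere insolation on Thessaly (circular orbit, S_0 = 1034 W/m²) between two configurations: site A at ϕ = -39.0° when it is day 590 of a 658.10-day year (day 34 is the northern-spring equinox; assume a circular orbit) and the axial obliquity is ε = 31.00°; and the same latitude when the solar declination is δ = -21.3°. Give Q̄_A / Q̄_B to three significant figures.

— Configuration A (ϕ=-39.0°):
Solar longitude: L_s = 360° × (590 − 34)/658.10 = 304.148°.
sin δ = sin 31.00° × sin 304.148° = -0.42624, so δ = -25.229°.
cos h₀ = −tan(-39.0°) tan(-25.229°) = -0.3816, h₀ = 1.9623 rad.
Bracket: h₀ sin ϕ sin δ + cos ϕ cos δ sin h₀ = 1.9623×-0.62932×-0.42624 + 0.77715×0.90461×0.92434 = 0.526370 + 0.649827 = 1.176197.
Q̄ = (S_0/π) × [bracket] = (1034/π) × 1.176197 = 387.12 W/m².
— Configuration B (ϕ=-39.0°):
cos h₀ = −tan(-39.0°) tan(-21.300°) = -0.3157, h₀ = 1.8920 rad.
Bracket: h₀ sin ϕ sin δ + cos ϕ cos δ sin h₀ = 1.8920×-0.62932×-0.36325 + 0.77715×0.93169×0.94885 = 0.432512 + 0.687027 = 1.119539.
Q̄ = (S_0/π) × [bracket] = (1034/π) × 1.119539 = 368.48 W/m².
Ratio Q̄_A / Q̄_B = 387.12 / 368.48 = 1.051.

Q̄_A / Q̄_B ≈ 1.05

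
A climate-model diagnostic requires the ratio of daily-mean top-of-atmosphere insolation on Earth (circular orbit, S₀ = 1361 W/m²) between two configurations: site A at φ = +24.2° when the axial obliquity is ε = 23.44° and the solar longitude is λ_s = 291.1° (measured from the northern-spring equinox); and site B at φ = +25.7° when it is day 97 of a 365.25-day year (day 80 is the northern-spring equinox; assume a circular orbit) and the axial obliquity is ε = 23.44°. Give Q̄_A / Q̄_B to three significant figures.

Q̄_A / Q̄_B ≈ 0.638

— Configuration A (φ=+24.2°):
Solar declination: sin δ = sin ε · sin λ_s = sin 23.44° × sin 291.1° = -0.37112, so δ = -21.785°.
cos H₀ = −tan(+24.2°) tan(-21.785°) = 0.1796, H₀ = 1.3902 rad.
Bracket: H₀ sin φ sin δ + cos φ cos δ sin H₀ = 1.3902×0.40992×-0.37112 + 0.91212×0.92859×0.98374 = -0.211490 + 0.833214 = 0.621724.
Q̄ = (S₀/π) × [bracket] = (1361/π) × 0.621724 = 269.34 W/m².
— Configuration B (φ=+25.7°):
Solar longitude: λ_s = 360° × (97 − 80)/365.25 = 16.756°.
sin δ = sin 23.44° × sin 16.756° = 0.11468, so δ = +6.585°.
cos H₀ = −tan(+25.7°) tan(+6.585°) = -0.0556, H₀ = 1.6264 rad.
Bracket: H₀ sin φ sin δ + cos φ cos δ sin H₀ = 1.6264×0.43366×0.11468 + 0.90108×0.99340×0.99846 = 0.080884 + 0.893754 = 0.974638.
Q̄ = (S₀/π) × [bracket] = (1361/π) × 0.974638 = 422.23 W/m².
Ratio Q̄_A / Q̄_B = 269.34 / 422.23 = 0.6379.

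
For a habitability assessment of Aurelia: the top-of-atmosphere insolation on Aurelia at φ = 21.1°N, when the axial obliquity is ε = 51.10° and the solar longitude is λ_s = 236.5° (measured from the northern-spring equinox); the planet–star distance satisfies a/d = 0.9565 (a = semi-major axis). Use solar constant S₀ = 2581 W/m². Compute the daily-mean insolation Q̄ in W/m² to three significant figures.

Q̄ ≈ 287 W/m²

Solar declination: sin δ = sin ε · sin λ_s = sin 51.10° × sin 236.5° = -0.64897, so δ = -40.464°.
cos H₀ = −tan(+21.1°) tan(-40.464°) = 0.3291, H₀ = 1.2354 rad.
Bracket: H₀ sin φ sin δ + cos φ cos δ sin H₀ = 1.2354×0.36000×-0.64897 + 0.93295×0.76082×0.94428 = -0.288626 + 0.670257 = 0.381631.
Inverse-square distance factor (a/d)² = 0.9565² = 0.914892.
Q̄ = (S₀/π) × 0.914892 × [bracket] = (2581/π) × 0.914892 × 0.381631 = 286.8 W/m².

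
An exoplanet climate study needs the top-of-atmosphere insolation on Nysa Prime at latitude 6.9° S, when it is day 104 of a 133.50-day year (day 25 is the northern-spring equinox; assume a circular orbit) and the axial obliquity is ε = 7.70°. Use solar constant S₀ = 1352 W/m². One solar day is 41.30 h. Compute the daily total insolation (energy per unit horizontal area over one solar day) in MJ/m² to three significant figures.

Solar longitude: λ_s = 360° × (104 − 25)/133.50 = 213.034°.
sin δ = sin 7.70° × sin 213.034° = -0.07304, so δ = -4.189°.
cos H₀ = −tan(-6.9°) tan(-4.189°) = -0.0089, H₀ = 1.5797 rad.
Bracket: H₀ sin φ sin δ + cos φ cos δ sin H₀ = 1.5797×-0.12014×-0.07304 + 0.99276×0.99733×0.99996 = 0.013862 + 0.990070 = 1.003932.
Q̄ = (S₀/π) × [bracket] = (1352/π) × 1.003932 = 432.05 W/m².
Daily total = Q̄ × 41.30 h × 3600 s/h = 432.05 × 41.30 × 3600 / 10⁶ = 64.24 MJ/m².

64.2 MJ/m²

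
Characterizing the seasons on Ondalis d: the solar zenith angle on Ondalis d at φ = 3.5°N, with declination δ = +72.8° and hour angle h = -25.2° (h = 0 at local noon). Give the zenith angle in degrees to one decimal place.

cos θ_z = sin φ sin δ + cos φ cos δ cos h = 0.058318 + 0.267066 = 0.325384.
θ_z = arccos(0.325384) = 71.0°.

θ_z = 71.0°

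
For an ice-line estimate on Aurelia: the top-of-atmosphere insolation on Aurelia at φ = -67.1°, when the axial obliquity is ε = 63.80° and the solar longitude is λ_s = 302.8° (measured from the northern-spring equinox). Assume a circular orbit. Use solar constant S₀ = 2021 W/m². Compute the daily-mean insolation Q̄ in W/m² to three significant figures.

Q̄ ≈ 1.40e+03 W/m²

Solar declination: sin δ = sin ε · sin λ_s = sin 63.80° × sin 302.8° = -0.75421, so δ = -48.956°.
cos H₀ = −tan(-67.1°) tan(-48.956°) = -2.7191 ≤ −1 ⇒ polar day, H₀ = π.
Bracket: H₀ sin φ sin δ + cos φ cos δ sin H₀ = 3.1416×-0.92119×-0.75421 + 0.38912×0.65664×0.00000 = 2.182692 + 0.000000 = 2.182692.
Q̄ = (S₀/π) × [bracket] = (2021/π) × 2.182692 = 1404 W/m².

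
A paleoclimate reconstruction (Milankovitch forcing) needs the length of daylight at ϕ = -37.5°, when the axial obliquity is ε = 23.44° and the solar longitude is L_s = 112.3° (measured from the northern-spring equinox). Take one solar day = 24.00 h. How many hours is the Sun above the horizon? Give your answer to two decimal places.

Solar declination: sin δ = sin ε · sin L_s = sin 23.44° × sin 112.3° = 0.36804, so δ = +21.595°.
cos h₀ = −tan ϕ · tan δ = −tan(-37.5°) × tan(+21.595°) = 0.3037, so h₀ = 1.2622 rad = 72.32°.
Daylight = 2h₀/(2π) × 24.00 h = (1.2622/π) × 24.00 = 9.64 h.

9.64 h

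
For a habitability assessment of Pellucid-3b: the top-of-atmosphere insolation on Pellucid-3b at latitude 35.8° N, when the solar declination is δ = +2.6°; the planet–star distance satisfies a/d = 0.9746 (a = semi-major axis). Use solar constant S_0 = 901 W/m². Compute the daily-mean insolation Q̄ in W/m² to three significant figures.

Q̄ ≈ 232 W/m²

cos h₀ = −tan(+35.8°) tan(+2.600°) = -0.0328, h₀ = 1.6036 rad.
Bracket: h₀ sin ϕ sin δ + cos ϕ cos δ sin h₀ = 1.6036×0.58496×0.04536 + 0.81106×0.99897×0.99946 = 0.042550 + 0.809787 = 0.852337.
Inverse-square distance factor (a/d)² = 0.9746² = 0.949845.
Q̄ = (S_0/π) × 0.949845 × [bracket] = (901/π) × 0.949845 × 0.852337 = 232.2 W/m².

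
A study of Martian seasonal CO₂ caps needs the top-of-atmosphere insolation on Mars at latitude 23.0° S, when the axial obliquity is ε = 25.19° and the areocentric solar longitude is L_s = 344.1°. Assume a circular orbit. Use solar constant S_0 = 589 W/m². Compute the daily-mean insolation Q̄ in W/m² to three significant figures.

Q̄ ≈ 185 W/m²

sin δ = sin 25.19° × sin 344.1° = -0.11660, so δ = -6.696°.
cos h₀ = −tan(-23.0°) tan(-6.696°) = -0.0498, h₀ = 1.6207 rad.
Bracket: h₀ sin ϕ sin δ + cos ϕ cos δ sin h₀ = 1.6207×-0.39073×-0.11660 + 0.92050×0.99318×0.99876 = 0.073838 + 0.913089 = 0.986927.
Q̄ = (S_0/π) × [bracket] = (589/π) × 0.986927 = 185.0 W/m².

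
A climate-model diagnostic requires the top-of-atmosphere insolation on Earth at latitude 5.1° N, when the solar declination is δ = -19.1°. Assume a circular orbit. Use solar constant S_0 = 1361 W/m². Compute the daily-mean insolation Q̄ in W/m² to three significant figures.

cos h₀ = −tan(+5.1°) tan(-19.100°) = 0.0309, h₀ = 1.5399 rad.
Bracket: h₀ sin ϕ sin δ + cos ϕ cos δ sin h₀ = 1.5399×0.08889×-0.32722 + 0.99604×0.94495×0.99952 = -0.044790 + 0.940756 = 0.895966.
Q̄ = (S_0/π) × [bracket] = (1361/π) × 0.895966 = 388.2 W/m².

Q̄ ≈ 388 W/m²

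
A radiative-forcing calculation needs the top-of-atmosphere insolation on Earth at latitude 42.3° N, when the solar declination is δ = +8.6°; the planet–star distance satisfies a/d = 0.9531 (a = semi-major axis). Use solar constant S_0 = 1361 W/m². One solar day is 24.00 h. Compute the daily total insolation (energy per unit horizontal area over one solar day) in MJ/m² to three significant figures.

30.5 MJ/m²

cos h₀ = −tan(+42.3°) tan(+8.600°) = -0.1376, h₀ = 1.7088 rad.
Bracket: h₀ sin ϕ sin δ + cos ϕ cos δ sin h₀ = 1.7088×0.67301×0.14954 + 0.73963×0.98876×0.99049 = 0.171977 + 0.724362 = 0.896339.
Inverse-square distance factor (a/d)² = 0.9531² = 0.908400.
Q̄ = (S_0/π) × 0.908400 × [bracket] = (1361/π) × 0.908400 × 0.896339 = 352.74 W/m².
Daily total = Q̄ × 24.00 h × 3600 s/h = 352.74 × 24.00 × 3600 / 10⁶ = 30.48 MJ/m².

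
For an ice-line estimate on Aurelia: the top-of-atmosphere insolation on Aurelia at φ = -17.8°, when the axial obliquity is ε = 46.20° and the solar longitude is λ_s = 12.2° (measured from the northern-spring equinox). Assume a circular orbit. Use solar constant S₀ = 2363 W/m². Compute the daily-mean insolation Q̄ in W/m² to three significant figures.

Solar declination: sin δ = sin ε · sin λ_s = sin 46.20° × sin 12.2° = 0.15253, so δ = +8.773°.
cos H₀ = −tan(-17.8°) tan(+8.773°) = 0.0496, H₀ = 1.5212 rad.
Bracket: H₀ sin φ sin δ + cos φ cos δ sin H₀ = 1.5212×-0.30570×0.15253 + 0.95213×0.98830×0.99877 = -0.070931 + 0.939833 = 0.868902.
Q̄ = (S₀/π) × [bracket] = (2363/π) × 0.868902 = 653.6 W/m².

Q̄ ≈ 654 W/m²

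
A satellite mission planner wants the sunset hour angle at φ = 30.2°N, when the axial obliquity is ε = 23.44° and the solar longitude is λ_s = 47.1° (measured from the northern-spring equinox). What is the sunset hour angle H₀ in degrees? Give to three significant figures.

H₀ = 100°

Solar declination: sin δ = sin ε · sin λ_s = sin 23.44° × sin 47.1° = 0.29140, so δ = +16.942°.
cos H₀ = −tan φ · tan δ = −tan(+30.2°) × tan(+16.942°) = -0.1773, so H₀ = 1.7490 rad = 100.21°.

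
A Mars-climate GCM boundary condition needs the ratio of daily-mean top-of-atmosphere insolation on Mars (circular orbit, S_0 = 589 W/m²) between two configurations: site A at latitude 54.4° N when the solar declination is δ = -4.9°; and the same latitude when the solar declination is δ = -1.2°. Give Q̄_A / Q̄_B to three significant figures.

Q̄_A / Q̄_B ≈ 0.855

— Configuration A (ϕ=+54.4°):
cos h₀ = −tan(+54.4°) tan(-4.900°) = 0.1197, h₀ = 1.4508 rad.
Bracket: h₀ sin ϕ sin δ + cos ϕ cos δ sin h₀ = 1.4508×0.81310×-0.08542 + 0.58212×0.99635×0.99280 = -0.100765 + 0.575819 = 0.475054.
Q̄ = (S_0/π) × [bracket] = (589/π) × 0.475054 = 89.065 W/m².
— Configuration B (ϕ=+54.4°):
cos h₀ = −tan(+54.4°) tan(-1.200°) = 0.0293, h₀ = 1.5415 rad.
Bracket: h₀ sin ϕ sin δ + cos ϕ cos δ sin h₀ = 1.5415×0.81310×-0.02094 + 0.58212×0.99978×0.99957 = -0.026246 + 0.581742 = 0.555496.
Q̄ = (S_0/π) × [bracket] = (589/π) × 0.555496 = 104.15 W/m².
Ratio Q̄_A / Q̄_B = 89.065 / 104.15 = 0.8552.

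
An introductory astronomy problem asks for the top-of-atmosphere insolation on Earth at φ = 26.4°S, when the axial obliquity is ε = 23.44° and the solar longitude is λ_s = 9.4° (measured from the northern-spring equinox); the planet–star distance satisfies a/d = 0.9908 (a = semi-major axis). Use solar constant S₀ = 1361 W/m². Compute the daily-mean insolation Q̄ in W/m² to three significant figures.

Solar declination: sin δ = sin ε · sin λ_s = sin 23.44° × sin 9.4° = 0.06497, so δ = +3.725°.
cos H₀ = −tan(-26.4°) tan(+3.725°) = 0.0323, H₀ = 1.5385 rad.
Bracket: H₀ sin φ sin δ + cos φ cos δ sin H₀ = 1.5385×-0.44464×0.06497 + 0.89571×0.99789×0.99948 = -0.044445 + 0.893355 = 0.848910.
Inverse-square distance factor (a/d)² = 0.9908² = 0.981685.
Q̄ = (S₀/π) × 0.981685 × [bracket] = (1361/π) × 0.981685 × 0.848910 = 361.0 W/m².

Q̄ ≈ 361 W/m²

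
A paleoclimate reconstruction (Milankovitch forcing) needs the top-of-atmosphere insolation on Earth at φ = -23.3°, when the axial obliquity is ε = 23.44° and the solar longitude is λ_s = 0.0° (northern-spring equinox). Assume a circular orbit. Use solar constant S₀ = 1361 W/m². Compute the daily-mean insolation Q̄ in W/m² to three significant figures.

Solar declination: sin δ = sin ε · sin λ_s = sin 23.44° × sin 0.0° = 0.00000, so δ = +0.000°.
cos H₀ = −tan(-23.3°) tan(+0.000°) = 0.0000, H₀ = 1.5708 rad.
Bracket: H₀ sin φ sin δ + cos φ cos δ sin H₀ = 1.5708×-0.39555×0.00000 + 0.91845×1.00000×1.00000 = -0.000000 + 0.918450 = 0.918450.
Q̄ = (S₀/π) × [bracket] = (1361/π) × 0.918450 = 397.9 W/m².

Q̄ ≈ 398 W/m²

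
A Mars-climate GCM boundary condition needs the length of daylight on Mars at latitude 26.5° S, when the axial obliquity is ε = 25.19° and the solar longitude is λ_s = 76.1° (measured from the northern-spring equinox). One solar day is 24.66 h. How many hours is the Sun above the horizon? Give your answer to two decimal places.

Solar declination: sin δ = sin ε · sin λ_s = sin 25.19° × sin 76.1° = 0.41316, so δ = +24.403°.
cos H₀ = −tan φ · tan δ = −tan(-26.5°) × tan(+24.403°) = 0.2262, so H₀ = 1.3426 rad = 76.93°.
Daylight = 2H₀/(2π) × 24.66 h = (1.3426/π) × 24.66 = 10.54 h.

10.54 h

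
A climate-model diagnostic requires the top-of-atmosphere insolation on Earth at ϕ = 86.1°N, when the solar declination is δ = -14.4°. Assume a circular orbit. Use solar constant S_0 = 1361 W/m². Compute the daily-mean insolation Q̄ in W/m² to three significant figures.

cos h₀ = −tan(+86.1°) tan(-14.400°) = 3.7662 ≥ 1 ⇒ polar night, h₀ = 0 and Q̄ = 0.

Q̄ ≈ 0.00 W/m²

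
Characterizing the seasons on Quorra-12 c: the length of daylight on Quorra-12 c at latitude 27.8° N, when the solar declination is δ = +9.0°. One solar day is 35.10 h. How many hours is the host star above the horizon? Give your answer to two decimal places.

18.48 h

cos h₀ = −tan ϕ · tan δ = −tan(+27.8°) × tan(+9.000°) = -0.0835, so h₀ = 1.6544 rad = 94.79°.
Daylight = 2h₀/(2π) × 35.10 h = (1.6544/π) × 35.10 = 18.48 h.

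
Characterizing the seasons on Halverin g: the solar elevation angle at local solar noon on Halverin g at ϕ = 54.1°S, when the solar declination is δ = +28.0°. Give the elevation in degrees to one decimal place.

At local noon the hour angle is zero, so the zenith angle equals |ϕ − δ| = |-54.1° − (+28.000°)| = 82.100°.
Elevation = 90° − 82.100° = 7.9°.

7.9°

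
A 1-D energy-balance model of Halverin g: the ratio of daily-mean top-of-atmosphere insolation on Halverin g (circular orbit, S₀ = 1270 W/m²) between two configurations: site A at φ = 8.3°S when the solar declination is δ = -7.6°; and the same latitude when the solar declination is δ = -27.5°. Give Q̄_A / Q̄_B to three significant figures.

— Configuration A (φ=-8.3°):
cos H₀ = −tan(-8.3°) tan(-7.600°) = -0.0195, H₀ = 1.5903 rad.
Bracket: H₀ sin φ sin δ + cos φ cos δ sin H₀ = 1.5903×-0.14436×-0.13226 + 0.98953×0.99122×0.99981 = 0.030364 + 0.980656 = 1.011020.
Q̄ = (S₀/π) × [bracket] = (1270/π) × 1.011020 = 408.71 W/m².
— Configuration B (φ=-8.3°):
cos H₀ = −tan(-8.3°) tan(-27.500°) = -0.0759, H₀ = 1.6468 rad.
Bracket: H₀ sin φ sin δ + cos φ cos δ sin H₀ = 1.6468×-0.14436×-0.46175 + 0.98953×0.88701×0.99711 = 0.109773 + 0.875186 = 0.984959.
Q̄ = (S₀/π) × [bracket] = (1270/π) × 0.984959 = 398.17 W/m².
Ratio Q̄_A / Q̄_B = 408.71 / 398.17 = 1.026.

Q̄_A / Q̄_B ≈ 1.03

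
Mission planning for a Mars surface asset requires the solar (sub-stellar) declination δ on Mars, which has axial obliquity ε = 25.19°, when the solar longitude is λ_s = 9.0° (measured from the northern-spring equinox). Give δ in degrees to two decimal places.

δ = +3.82°

sin δ = sin ε · sin λ_s = sin 25.19° × sin 9.0° = 0.066582.
δ = arcsin(0.066582) = +3.82°.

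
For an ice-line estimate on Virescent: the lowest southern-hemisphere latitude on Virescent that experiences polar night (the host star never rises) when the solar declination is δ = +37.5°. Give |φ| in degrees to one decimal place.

Polar night requires cos H₀ = −tan φ tan δ ≥ 1, i.e. tan φ tan δ ≤ −1.
The boundary is |tan φ| · |tan δ| = 1, so |φ| = 90° − |δ| = 90° − 37.5° = 52.5° in the southern hemisphere.

|φ| = 52.5°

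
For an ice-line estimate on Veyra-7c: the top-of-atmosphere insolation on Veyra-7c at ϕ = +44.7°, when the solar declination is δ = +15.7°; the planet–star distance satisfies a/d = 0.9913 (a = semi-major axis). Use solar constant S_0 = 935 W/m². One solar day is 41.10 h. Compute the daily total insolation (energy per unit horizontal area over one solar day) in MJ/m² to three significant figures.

cos h₀ = −tan(+44.7°) tan(+15.700°) = -0.2782, h₀ = 1.8527 rad.
Bracket: h₀ sin ϕ sin δ + cos ϕ cos δ sin h₀ = 1.8527×0.70339×0.27060 + 0.71080×0.96269×0.96054 = 0.352638 + 0.657278 = 1.009916.
Inverse-square distance factor (a/d)² = 0.9913² = 0.982676.
Q̄ = (S_0/π) × 0.982676 × [bracket] = (935/π) × 0.982676 × 1.009916 = 295.36 W/m².
Daily total = Q̄ × 41.10 h × 3600 s/h = 295.36 × 41.10 × 3600 / 10⁶ = 43.70 MJ/m².

43.7 MJ/m²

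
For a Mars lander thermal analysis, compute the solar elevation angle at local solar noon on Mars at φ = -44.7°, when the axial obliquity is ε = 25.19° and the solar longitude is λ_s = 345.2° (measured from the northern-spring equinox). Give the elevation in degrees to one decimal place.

51.5°

Solar declination: sin δ = sin ε · sin λ_s = sin 25.19° × sin 345.2° = -0.10872, so δ = -6.242°.
At local noon the hour angle is zero, so the zenith angle equals |φ − δ| = |-44.7° − (-6.242°)| = 38.458°.
Elevation = 90° − 38.458° = 51.5°.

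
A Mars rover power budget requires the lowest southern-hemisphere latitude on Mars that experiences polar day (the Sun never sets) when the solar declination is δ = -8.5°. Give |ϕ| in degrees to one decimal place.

|ϕ| = 81.5°

Polar day requires cos h₀ = −tan ϕ tan δ ≤ −1, i.e. tan ϕ tan δ ≥ 1.
The boundary is |tan ϕ| · |tan δ| = 1, so |ϕ| = 90° − |δ| = 90° − 8.5° = 81.5° in the southern hemisphere.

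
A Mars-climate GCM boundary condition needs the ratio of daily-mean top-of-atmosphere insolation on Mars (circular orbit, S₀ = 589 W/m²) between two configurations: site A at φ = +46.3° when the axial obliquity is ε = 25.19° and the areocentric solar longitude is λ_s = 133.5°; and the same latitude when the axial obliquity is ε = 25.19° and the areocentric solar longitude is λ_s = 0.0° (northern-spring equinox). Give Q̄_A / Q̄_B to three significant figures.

Q̄_A / Q̄_B ≈ 1.51

— Configuration A (φ=+46.3°):
sin δ = sin 25.19° × sin 133.5° = 0.30873, so δ = +17.983°.
cos H₀ = −tan(+46.3°) tan(+17.983°) = -0.3397, H₀ = 1.9174 rad.
Bracket: H₀ sin φ sin δ + cos φ cos δ sin H₀ = 1.9174×0.72297×0.30873 + 0.69088×0.95115×0.94055 = 0.427969 + 0.618064 = 1.046033.
Q̄ = (S₀/π) × [bracket] = (589/π) × 1.046033 = 196.11 W/m².
— Configuration B (φ=+46.3°):
sin δ = sin 25.19° × sin 0.0° = 0.00000, so δ = +0.000°.
cos H₀ = −tan(+46.3°) tan(+0.000°) = -0.0000, H₀ = 1.5708 rad.
Bracket: H₀ sin φ sin δ + cos φ cos δ sin H₀ = 1.5708×0.72297×0.00000 + 0.69088×1.00000×1.00000 = 0.000000 + 0.690880 = 0.690880.
Q̄ = (S₀/π) × [bracket] = (589/π) × 0.690880 = 129.53 W/m².
Ratio Q̄_A / Q̄_B = 196.11 / 129.53 = 1.514.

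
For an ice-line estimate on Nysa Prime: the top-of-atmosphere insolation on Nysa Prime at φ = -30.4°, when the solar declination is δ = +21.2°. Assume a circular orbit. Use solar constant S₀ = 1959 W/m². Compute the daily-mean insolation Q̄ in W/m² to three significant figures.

cos H₀ = −tan(-30.4°) tan(+21.200°) = 0.2276, H₀ = 1.3412 rad.
Bracket: H₀ sin φ sin δ + cos φ cos δ sin H₀ = 1.3412×-0.50603×0.36162 + 0.86251×0.93232×0.97376 = -0.245427 + 0.783035 = 0.537608.
Q̄ = (S₀/π) × [bracket] = (1959/π) × 0.537608 = 335.2 W/m².

Q̄ ≈ 335 W/m²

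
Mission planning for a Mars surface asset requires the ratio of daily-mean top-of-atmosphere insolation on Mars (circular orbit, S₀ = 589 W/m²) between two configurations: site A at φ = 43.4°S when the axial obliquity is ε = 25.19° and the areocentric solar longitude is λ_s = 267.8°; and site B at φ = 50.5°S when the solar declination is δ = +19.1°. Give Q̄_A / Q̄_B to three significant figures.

— Configuration A (φ=-43.4°):
sin δ = sin 25.19° × sin 267.8° = -0.42531, so δ = -25.170°.
cos H₀ = −tan(-43.4°) tan(-25.170°) = -0.4444, H₀ = 2.0313 rad.
Bracket: H₀ sin φ sin δ + cos φ cos δ sin H₀ = 2.0313×-0.68709×-0.42531 + 0.72657×0.90505×0.89583 = 0.593599 + 0.589082 = 1.182681.
Q̄ = (S₀/π) × [bracket] = (589/π) × 1.182681 = 221.73 W/m².
— Configuration B (φ=-50.5°):
cos H₀ = −tan(-50.5°) tan(+19.100°) = 0.4201, H₀ = 1.1373 rad.
Bracket: H₀ sin φ sin δ + cos φ cos δ sin H₀ = 1.1373×-0.77162×0.32722 + 0.63608×0.94495×0.90749 = -0.287156 + 0.545459 = 0.258303.
Q̄ = (S₀/π) × [bracket] = (589/π) × 0.258303 = 48.428 W/m².
Ratio Q̄_A / Q̄_B = 221.73 / 48.428 = 4.579.

Q̄_A / Q̄_B ≈ 4.58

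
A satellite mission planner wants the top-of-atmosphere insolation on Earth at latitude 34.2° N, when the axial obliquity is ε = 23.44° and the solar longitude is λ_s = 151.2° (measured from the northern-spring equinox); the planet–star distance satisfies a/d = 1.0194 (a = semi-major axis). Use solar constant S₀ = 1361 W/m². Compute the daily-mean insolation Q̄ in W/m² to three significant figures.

Solar declination: sin δ = sin ε · sin λ_s = sin 23.44° × sin 151.2° = 0.19164, so δ = +11.048°.
cos H₀ = −tan(+34.2°) tan(+11.048°) = -0.1327, H₀ = 1.7039 rad.
Bracket: H₀ sin φ sin δ + cos φ cos δ sin H₀ = 1.7039×0.56208×0.19164 + 0.82708×0.98147×0.99116 = 0.183539 + 0.804578 = 0.988117.
Inverse-square distance factor (a/d)² = 1.0194² = 1.039176.
Q̄ = (S₀/π) × 1.039176 × [bracket] = (1361/π) × 1.039176 × 0.988117 = 444.8 W/m².

Q̄ ≈ 445 W/m²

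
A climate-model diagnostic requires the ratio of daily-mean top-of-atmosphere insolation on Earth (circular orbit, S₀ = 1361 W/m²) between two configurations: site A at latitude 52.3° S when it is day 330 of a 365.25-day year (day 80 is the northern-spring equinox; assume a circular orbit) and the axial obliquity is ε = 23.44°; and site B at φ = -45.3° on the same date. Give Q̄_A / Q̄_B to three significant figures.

— Configuration A (φ=-52.3°):
Solar longitude: λ_s = 360° × (330 − 80)/365.25 = 246.407°.
sin δ = sin 23.44° × sin 246.407° = -0.36454, so δ = -21.379°.
cos H₀ = −tan(-52.3°) tan(-21.379°) = -0.5065, H₀ = 2.1019 rad.
Bracket: H₀ sin φ sin δ + cos φ cos δ sin H₀ = 2.1019×-0.79122×-0.36454 + 0.61153×0.93119×0.86223 = 0.606254 + 0.490997 = 1.097251.
Q̄ = (S₀/π) × [bracket] = (1361/π) × 1.097251 = 475.35 W/m².
— Configuration B (φ=-45.3°):
cos H₀ = −tan(-45.3°) tan(-21.379°) = -0.3956, H₀ = 1.9775 rad.
Bracket: H₀ sin φ sin δ + cos φ cos δ sin H₀ = 1.9775×-0.71080×-0.36454 + 0.70339×0.93119×0.91842 = 0.512400 + 0.601556 = 1.113956.
Q̄ = (S₀/π) × [bracket] = (1361/π) × 1.113956 = 482.59 W/m².
Ratio Q̄_A / Q̄_B = 475.35 / 482.59 = 0.9850.

Q̄_A / Q̄_B ≈ 0.985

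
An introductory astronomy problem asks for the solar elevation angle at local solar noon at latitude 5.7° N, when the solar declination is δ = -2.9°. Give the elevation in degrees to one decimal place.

81.4°

At local noon the hour angle is zero, so the zenith angle equals |ϕ − δ| = |+5.7° − (-2.900°)| = 8.600°.
Elevation = 90° − 8.600° = 81.4°.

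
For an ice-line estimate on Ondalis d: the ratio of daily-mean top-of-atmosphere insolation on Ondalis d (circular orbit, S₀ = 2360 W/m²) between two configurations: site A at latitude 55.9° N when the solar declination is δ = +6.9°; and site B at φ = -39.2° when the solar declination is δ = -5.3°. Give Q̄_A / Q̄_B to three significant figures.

Q̄_A / Q̄_B ≈ 0.834

— Configuration A (φ=+55.9°):
cos H₀ = −tan(+55.9°) tan(+6.900°) = -0.1787, H₀ = 1.7505 rad.
Bracket: H₀ sin φ sin δ + cos φ cos δ sin H₀ = 1.7505×0.82806×0.12014 + 0.56064×0.99276×0.98390 = 0.174145 + 0.547620 = 0.721765.
Q̄ = (S₀/π) × [bracket] = (2360/π) × 0.721765 = 542.20 W/m².
— Configuration B (φ=-39.2°):
cos H₀ = −tan(-39.2°) tan(-5.300°) = -0.0757, H₀ = 1.6465 rad.
Bracket: H₀ sin φ sin δ + cos φ cos δ sin H₀ = 1.6465×-0.63203×-0.09237 + 0.77494×0.99572×0.99713 = 0.096124 + 0.769409 = 0.865533.
Q̄ = (S₀/π) × [bracket] = (2360/π) × 0.865533 = 650.20 W/m².
Ratio Q̄_A / Q̄_B = 542.20 / 650.20 = 0.8339.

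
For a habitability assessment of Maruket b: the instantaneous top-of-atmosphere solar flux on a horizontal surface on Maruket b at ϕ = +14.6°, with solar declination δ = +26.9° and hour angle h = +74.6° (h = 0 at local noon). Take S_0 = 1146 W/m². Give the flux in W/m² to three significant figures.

393 W/m²

cos θ_z = sin ϕ sin δ + cos ϕ cos δ cos h = 0.114045 + 0.229175 = 0.343220.
Flux = S_0 · cos θ_z = 1146 × 0.343220 = 393.3 W/m².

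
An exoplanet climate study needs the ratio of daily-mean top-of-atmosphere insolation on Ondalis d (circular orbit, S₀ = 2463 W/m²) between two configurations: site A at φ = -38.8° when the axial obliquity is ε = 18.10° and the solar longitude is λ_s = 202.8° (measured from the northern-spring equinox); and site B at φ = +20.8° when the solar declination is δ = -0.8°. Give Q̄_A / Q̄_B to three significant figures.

— Configuration A (φ=-38.8°):
Solar declination: sin δ = sin ε · sin λ_s = sin 18.10° × sin 202.8° = -0.12039, so δ = -6.915°.
cos H₀ = −tan(-38.8°) tan(-6.915°) = -0.0975, H₀ = 1.6685 rad.
Bracket: H₀ sin φ sin δ + cos φ cos δ sin H₀ = 1.6685×-0.62660×-0.12039 + 0.77934×0.99273×0.99523 = 0.125866 + 0.769984 = 0.895850.
Q̄ = (S₀/π) × [bracket] = (2463/π) × 0.895850 = 702.34 W/m².
— Configuration B (φ=+20.8°):
cos H₀ = −tan(+20.8°) tan(-0.800°) = 0.0053, H₀ = 1.5655 rad.
Bracket: H₀ sin φ sin δ + cos φ cos δ sin H₀ = 1.5655×0.35511×-0.01396 + 0.93483×0.99990×0.99999 = -0.007761 + 0.934727 = 0.926966.
Q̄ = (S₀/π) × [bracket] = (2463/π) × 0.926966 = 726.74 W/m².
Ratio Q̄_A / Q̄_B = 702.34 / 726.74 = 0.9664.

Q̄_A / Q̄_B ≈ 0.966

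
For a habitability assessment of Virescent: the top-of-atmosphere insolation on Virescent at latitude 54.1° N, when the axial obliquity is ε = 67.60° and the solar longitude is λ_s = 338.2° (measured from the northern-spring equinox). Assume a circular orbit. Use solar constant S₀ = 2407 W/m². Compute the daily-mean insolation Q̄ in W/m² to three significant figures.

Q̄ ≈ 142 W/m²

Solar declination: sin δ = sin ε · sin λ_s = sin 67.60° × sin 338.2° = -0.34335, so δ = -20.081°.
cos H₀ = −tan(+54.1°) tan(-20.081°) = 0.5050, H₀ = 1.0414 rad.
Bracket: H₀ sin φ sin δ + cos φ cos δ sin H₀ = 1.0414×0.81004×-0.34335 + 0.58637×0.93921×0.86311 = -0.289642 + 0.475336 = 0.185694.
Q̄ = (S₀/π) × [bracket] = (2407/π) × 0.185694 = 142.3 W/m².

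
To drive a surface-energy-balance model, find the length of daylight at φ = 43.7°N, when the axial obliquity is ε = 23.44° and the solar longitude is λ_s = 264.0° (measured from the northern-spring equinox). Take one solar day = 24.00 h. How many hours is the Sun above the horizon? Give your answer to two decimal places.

Solar declination: sin δ = sin ε · sin λ_s = sin 23.44° × sin 264.0° = -0.39561, so δ = -23.304°.
cos H₀ = −tan φ · tan δ = −tan(+43.7°) × tan(-23.304°) = 0.4116, so H₀ = 1.1465 rad = 65.69°.
Daylight = 2H₀/(2π) × 24.00 h = (1.1465/π) × 24.00 = 8.76 h.

8.76 h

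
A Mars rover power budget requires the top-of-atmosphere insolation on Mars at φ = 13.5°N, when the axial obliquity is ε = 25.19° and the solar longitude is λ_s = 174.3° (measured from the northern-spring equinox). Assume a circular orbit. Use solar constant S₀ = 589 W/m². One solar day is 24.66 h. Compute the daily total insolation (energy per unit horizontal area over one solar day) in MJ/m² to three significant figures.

Solar declination: sin δ = sin ε · sin λ_s = sin 25.19° × sin 174.3° = 0.04227, so δ = +2.423°.
cos H₀ = −tan(+13.5°) tan(+2.423°) = -0.0102, H₀ = 1.5810 rad.
Bracket: H₀ sin φ sin δ + cos φ cos δ sin H₀ = 1.5810×0.23345×0.04227 + 0.97237×0.99911×0.99995 = 0.015601 + 0.971456 = 0.987057.
Q̄ = (S₀/π) × [bracket] = (589/π) × 0.987057 = 185.06 W/m².
Daily total = Q̄ × 24.66 h × 3600 s/h = 185.06 × 24.66 × 3600 / 10⁶ = 16.43 MJ/m².

16.4 MJ/m²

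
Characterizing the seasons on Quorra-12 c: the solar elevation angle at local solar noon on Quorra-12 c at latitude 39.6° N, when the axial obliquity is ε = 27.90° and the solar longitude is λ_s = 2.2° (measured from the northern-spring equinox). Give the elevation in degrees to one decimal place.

Solar declination: sin δ = sin ε · sin λ_s = sin 27.90° × sin 2.2° = 0.01796, so δ = +1.029°.
At local noon the hour angle is zero, so the zenith angle equals |φ − δ| = |+39.6° − (+1.029°)| = 38.571°.
Elevation = 90° − 38.571° = 51.4°.

51.4°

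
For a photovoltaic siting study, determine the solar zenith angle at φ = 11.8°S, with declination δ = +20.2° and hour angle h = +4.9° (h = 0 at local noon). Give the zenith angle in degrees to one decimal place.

θ_z = 32.4°

cos θ_z = sin φ sin δ + cos φ cos δ cos h = -0.070612 + 0.915303 = 0.844691.
θ_z = arccos(0.844691) = 32.4°.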